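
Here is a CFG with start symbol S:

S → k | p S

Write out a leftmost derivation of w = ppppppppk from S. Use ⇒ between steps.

S⇒pS⇒ppS⇒pppS⇒ppppS⇒pppppS⇒ppppppS⇒pppppppS⇒ppppppppS⇒ppppppppk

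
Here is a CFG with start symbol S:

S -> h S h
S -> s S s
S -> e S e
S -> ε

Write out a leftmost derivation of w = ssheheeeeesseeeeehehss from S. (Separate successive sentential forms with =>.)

S => sSs => ssSss => sshShss => ssheSehss => sshehShehss => ssheheSehehss => ssheheeSeehehss => ssheheeeSeeehehss => ssheheeeeSeeeehehss => ssheheeeeeSeeeeehehss => ssheheeeeesSseeeeehehss => ssheheeeeesseeeeehehss

S => sSs   [S -> s S s]
sSs => ssSss   [S -> s S s]
ssSss => sshShss   [S -> h S h]
sshShss => ssheSehss   [S -> e S e]
ssheSehss => sshehShehss   [S -> h S h]
sshehShehss => ssheheSehehss   [S -> e S e]
ssheheSehehss => ssheheeSeehehss   [S -> e S e]
ssheheeSeehehss => ssheheeeSeeehehss   [S -> e S e]
ssheheeeSeeehehss => ssheheeeeSeeeehehss   [S -> e S e]
ssheheeeeSeeeehehss => ssheheeeeeSeeeeehehss   [S -> e S e]
ssheheeeeeSeeeeehehss => ssheheeeeesSseeeeehehss   [S -> s S s]
ssheheeeeesSseeeeehehss => ssheheeeeesseeeeehehss   [S -> ε]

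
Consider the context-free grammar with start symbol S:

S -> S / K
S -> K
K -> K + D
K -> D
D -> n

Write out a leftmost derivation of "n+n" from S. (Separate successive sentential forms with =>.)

S => K   [S -> K]
K => K+D   [K -> K + D]
K+D => D+D   [K -> D]
D+D => n+D   [D -> n]
n+D => n+n   [D -> n]

S => K => K+D => D+D => n+D => n+n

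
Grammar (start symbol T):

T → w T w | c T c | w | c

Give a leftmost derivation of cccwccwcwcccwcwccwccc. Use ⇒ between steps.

T ⇒ cTc   [T → c T c]
cTc ⇒ ccTcc   [T → c T c]
ccTcc ⇒ cccTccc   [T → c T c]
cccTccc ⇒ cccwTwccc   [T → w T w]
cccwTwccc ⇒ cccwcTcwccc   [T → c T c]
cccwcTcwccc ⇒ cccwccTccwccc   [T → c T c]
cccwccTccwccc ⇒ cccwccwTwccwccc   [T → w T w]
cccwccwTwccwccc ⇒ cccwccwcTcwccwccc   [T → c T c]
cccwccwcTcwccwccc ⇒ cccwccwcwTwcwccwccc   [T → w T w]
cccwccwcwTwcwccwccc ⇒ cccwccwcwcTcwcwccwccc   [T → c T c]
cccwccwcwcTcwcwccwccc ⇒ cccwccwcwcccwcwccwccc   [T → c]

T ⇒ cTc ⇒ ccTcc ⇒ cccTccc ⇒ cccwTwccc ⇒ cccwcTcwccc ⇒ cccwccTccwccc ⇒ cccwccwTwccwccc ⇒ cccwccwcTcwccwccc ⇒ cccwccwcwTwcwccwccc ⇒ cccwccwcwcTcwcwccwccc ⇒ cccwccwcwcccwcwccwccc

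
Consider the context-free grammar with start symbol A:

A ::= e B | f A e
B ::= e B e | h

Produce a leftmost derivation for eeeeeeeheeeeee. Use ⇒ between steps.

A⇒eB⇒eeBe⇒eeeBee⇒eeeeBeee⇒eeeeeBeeee⇒eeeeeeBeeeee⇒eeeeeeeBeeeeee⇒eeeeeeeheeeeee

A ⇒ eB   [A ::= e B]
eB ⇒ eeBe   [B ::= e B e]
eeBe ⇒ eeeBee   [B ::= e B e]
eeeBee ⇒ eeeeBeee   [B ::= e B e]
eeeeBeee ⇒ eeeeeBeeee   [B ::= e B e]
eeeeeBeeee ⇒ eeeeeeBeeeee   [B ::= e B e]
eeeeeeBeeeee ⇒ eeeeeeeBeeeeee   [B ::= e B e]
eeeeeeeBeeeeee ⇒ eeeeeeeheeeeee   [B ::= h]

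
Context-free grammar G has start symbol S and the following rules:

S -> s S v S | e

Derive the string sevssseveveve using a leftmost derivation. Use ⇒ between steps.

S ⇒ sSvS ⇒ sevS ⇒ sevsSvS ⇒ sevssSvSvS ⇒ sevsssSvSvSvS ⇒ sevsssevSvSvS ⇒ sevsssevevSvS ⇒ sevsssevevevS ⇒ sevssseveveve

S ⇒ sSvS   [S -> s S v S]
sSvS ⇒ sevS   [S -> e]
sevS ⇒ sevsSvS   [S -> s S v S]
sevsSvS ⇒ sevssSvSvS   [S -> s S v S]
sevssSvSvS ⇒ sevsssSvSvSvS   [S -> s S v S]
sevsssSvSvSvS ⇒ sevsssevSvSvS   [S -> e]
sevsssevSvSvS ⇒ sevsssevevSvS   [S -> e]
sevsssevevSvS ⇒ sevsssevevevS   [S -> e]
sevsssevevevS ⇒ sevssseveveve   [S -> e]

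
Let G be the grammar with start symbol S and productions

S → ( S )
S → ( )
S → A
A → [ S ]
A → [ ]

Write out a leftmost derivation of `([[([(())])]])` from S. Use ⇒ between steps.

S ⇒ (S) ⇒ (A) ⇒ ([S]) ⇒ ([A]) ⇒ ([[S]]) ⇒ ([[(S)]]) ⇒ ([[(A)]]) ⇒ ([[([S])]]) ⇒ ([[([(S)])]]) ⇒ ([[([(())])]])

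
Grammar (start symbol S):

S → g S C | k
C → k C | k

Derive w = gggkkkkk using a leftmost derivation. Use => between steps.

S => gSC   [S → g S C]
gSC => ggSCC   [S → g S C]
ggSCC => gggSCCC   [S → g S C]
gggSCCC => gggkCCC   [S → k]
gggkCCC => gggkkCCC   [C → k C]
gggkkCCC => gggkkkCC   [C → k]
gggkkkCC => gggkkkkC   [C → k]
gggkkkkC => gggkkkkk   [C → k]

S => gSC => ggSCC => gggSCCC => gggkCCC => gggkkCCC => gggkkkCC => gggkkkkC => gggkkkkk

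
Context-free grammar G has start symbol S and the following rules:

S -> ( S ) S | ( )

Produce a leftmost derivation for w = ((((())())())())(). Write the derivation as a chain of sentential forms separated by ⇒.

S ⇒ (S)S ⇒ ((S)S)S ⇒ (((S)S)S)S ⇒ ((((S)S)S)S)S ⇒ ((((())S)S)S)S ⇒ ((((())())S)S)S ⇒ ((((())())())S)S ⇒ ((((())())())())S ⇒ ((((())())())())()

S ⇒ (S)S   [S -> ( S ) S]
(S)S ⇒ ((S)S)S   [S -> ( S ) S]
((S)S)S ⇒ (((S)S)S)S   [S -> ( S ) S]
(((S)S)S)S ⇒ ((((S)S)S)S)S   [S -> ( S ) S]
((((S)S)S)S)S ⇒ ((((())S)S)S)S   [S -> ( )]
((((())S)S)S)S ⇒ ((((())())S)S)S   [S -> ( )]
((((())())S)S)S ⇒ ((((())())())S)S   [S -> ( )]
((((())())())S)S ⇒ ((((())())())())S   [S -> ( )]
((((())())())())S ⇒ ((((())())())())()   [S -> ( )]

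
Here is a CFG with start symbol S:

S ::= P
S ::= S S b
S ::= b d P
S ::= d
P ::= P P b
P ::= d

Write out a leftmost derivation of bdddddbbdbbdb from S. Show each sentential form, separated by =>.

S => bdP => bdPPb => bdPPbPb => bddPbPb => bddPPbbPb => bddPPbPbbPb => bdddPbPbbPb => bdddPPbbPbbPb => bddddPbbPbbPb => bdddddbbPbbPb => bdddddbbdbbPb => bdddddbbdbbdb

S => bdP   [S ::= b d P]
bdP => bdPPb   [P ::= P P b]
bdPPb => bdPPbPb   [P ::= P P b]
bdPPbPb => bddPbPb   [P ::= d]
bddPbPb => bddPPbbPb   [P ::= P P b]
bddPPbbPb => bddPPbPbbPb   [P ::= P P b]
bddPPbPbbPb => bdddPbPbbPb   [P ::= d]
bdddPbPbbPb => bdddPPbbPbbPb   [P ::= P P b]
bdddPPbbPbbPb => bddddPbbPbbPb   [P ::= d]
bddddPbbPbbPb => bdddddbbPbbPb   [P ::= d]
bdddddbbPbbPb => bdddddbbdbbPb   [P ::= d]
bdddddbbdbbPb => bdddddbbdbbdb   [P ::= d]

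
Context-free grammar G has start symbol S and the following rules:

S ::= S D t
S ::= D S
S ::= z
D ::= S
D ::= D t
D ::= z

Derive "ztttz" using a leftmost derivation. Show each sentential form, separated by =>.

S => DS   [S ::= D S]
DS => DtS   [D ::= D t]
DtS => DttS   [D ::= D t]
DttS => DtttS   [D ::= D t]
DtttS => ztttS   [D ::= z]
ztttS => ztttz   [S ::= z]

S=>DS=>DtS=>DttS=>DtttS=>ztttS=>ztttz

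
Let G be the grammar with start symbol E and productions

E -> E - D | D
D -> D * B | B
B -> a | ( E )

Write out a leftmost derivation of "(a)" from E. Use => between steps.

E => D   [E -> D]
D => B   [D -> B]
B => (E)   [B -> ( E )]
(E) => (D)   [E -> D]
(D) => (B)   [D -> B]
(B) => (a)   [B -> a]

E => D => B => (E) => (D) => (B) => (a)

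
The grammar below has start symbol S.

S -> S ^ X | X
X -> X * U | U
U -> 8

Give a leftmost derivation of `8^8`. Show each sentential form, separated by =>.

S => S^X   [S -> S ^ X]
S^X => X^X   [S -> X]
X^X => U^X   [X -> U]
U^X => 8^X   [U -> 8]
8^X => 8^U   [X -> U]
8^U => 8^8   [U -> 8]

S => S^X => X^X => U^X => 8^X => 8^U => 8^8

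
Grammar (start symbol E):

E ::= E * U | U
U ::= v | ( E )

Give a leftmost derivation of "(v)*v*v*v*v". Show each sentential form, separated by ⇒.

E ⇒ E*U ⇒ E*U*U ⇒ E*U*U*U ⇒ E*U*U*U*U ⇒ U*U*U*U*U ⇒ (E)*U*U*U*U ⇒ (U)*U*U*U*U ⇒ (v)*U*U*U*U ⇒ (v)*v*U*U*U ⇒ (v)*v*v*U*U ⇒ (v)*v*v*v*U ⇒ (v)*v*v*v*v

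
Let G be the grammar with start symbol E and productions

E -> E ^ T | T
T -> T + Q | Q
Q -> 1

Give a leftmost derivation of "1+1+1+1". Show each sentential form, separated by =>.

E => T   [E -> T]
T => T+Q   [T -> T + Q]
T+Q => T+Q+Q   [T -> T + Q]
T+Q+Q => T+Q+Q+Q   [T -> T + Q]
T+Q+Q+Q => Q+Q+Q+Q   [T -> Q]
Q+Q+Q+Q => 1+Q+Q+Q   [Q -> 1]
1+Q+Q+Q => 1+1+Q+Q   [Q -> 1]
1+1+Q+Q => 1+1+1+Q   [Q -> 1]
1+1+1+Q => 1+1+1+1   [Q -> 1]

E => T => T+Q => T+Q+Q => T+Q+Q+Q => Q+Q+Q+Q => 1+Q+Q+Q => 1+1+Q+Q => 1+1+1+Q => 1+1+1+1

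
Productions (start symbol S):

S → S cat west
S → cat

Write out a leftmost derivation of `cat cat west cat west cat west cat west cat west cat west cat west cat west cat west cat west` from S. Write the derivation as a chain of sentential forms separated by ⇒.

S ⇒ S cat west   [S → S cat west]
S cat west ⇒ S cat west cat west   [S → S cat west]
S cat west cat west ⇒ S cat west cat west cat west   [S → S cat west]
S cat west cat west cat west ⇒ S cat west cat west cat west cat west   [S → S cat west]
S cat west cat west cat west cat west ⇒ S cat west cat west cat west cat west cat west   [S → S cat west]
S cat west cat west cat west cat west cat west ⇒ S cat west cat west cat west cat west cat west cat west   [S → S cat west]
S cat west cat west cat west cat west cat west cat west ⇒ S cat west cat west cat west cat west cat west cat west cat west   [S → S cat west]
S cat west cat west cat west cat west cat west cat west cat west ⇒ S cat west cat west cat west cat west cat west cat west cat west cat west   [S → S cat west]
S cat west cat west cat west cat west cat west cat west cat west cat west ⇒ S cat west cat west cat west cat west cat west cat west cat west cat west cat west   [S → S cat west]
S cat west cat west cat west cat west cat west cat west cat west cat west cat west ⇒ S cat west cat west cat west cat west cat west cat west cat west cat west cat west cat west   [S → S cat west]
S cat west cat west cat west cat west cat west cat west cat west cat west cat west cat west ⇒ cat cat west cat west cat west cat west cat west cat west cat west cat west cat west cat west   [S → cat]

S ⇒ S cat west ⇒ S cat west cat west ⇒ S cat west cat west cat west ⇒ S cat west cat west cat west cat west ⇒ S cat west cat west cat west cat west cat west ⇒ S cat west cat west cat west cat west cat west cat west ⇒ S cat west cat west cat west cat west cat west cat west cat west ⇒ S cat west cat west cat west cat west cat west cat west cat west cat west ⇒ S cat west cat west cat west cat west cat west cat west cat west cat west cat west ⇒ S cat west cat west cat west cat west cat west cat west cat west cat west cat west cat west ⇒ cat cat west cat west cat west cat west cat west cat west cat west cat west cat west cat west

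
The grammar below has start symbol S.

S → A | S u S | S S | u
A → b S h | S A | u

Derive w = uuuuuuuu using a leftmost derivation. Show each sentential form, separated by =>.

S => SS => SSS => SuSSS => AuSSS => uuSSS => uuSSSS => uuSSSSS => uuSSSSSS => uuuSSSSS => uuuuSSSS => uuuuuSSS => uuuuuuSS => uuuuuuuS => uuuuuuuu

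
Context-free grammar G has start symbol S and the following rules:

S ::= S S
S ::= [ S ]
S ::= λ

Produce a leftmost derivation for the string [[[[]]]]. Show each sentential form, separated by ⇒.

S ⇒ [S] ⇒ [[S]] ⇒ [[[S]]] ⇒ [[[SS]]] ⇒ [[[SSS]]] ⇒ [[[[S]SS]]] ⇒ [[[[]SS]]] ⇒ [[[[]S]]] ⇒ [[[[]]]]

S ⇒ [S]   [S ::= [ S ]]
[S] ⇒ [[S]]   [S ::= [ S ]]
[[S]] ⇒ [[[S]]]   [S ::= [ S ]]
[[[S]]] ⇒ [[[SS]]]   [S ::= S S]
[[[SS]]] ⇒ [[[SSS]]]   [S ::= S S]
[[[SSS]]] ⇒ [[[[S]SS]]]   [S ::= [ S ]]
[[[[S]SS]]] ⇒ [[[[]SS]]]   [S ::= λ]
[[[[]SS]]] ⇒ [[[[]S]]]   [S ::= λ]
[[[[]S]]] ⇒ [[[[]]]]   [S ::= λ]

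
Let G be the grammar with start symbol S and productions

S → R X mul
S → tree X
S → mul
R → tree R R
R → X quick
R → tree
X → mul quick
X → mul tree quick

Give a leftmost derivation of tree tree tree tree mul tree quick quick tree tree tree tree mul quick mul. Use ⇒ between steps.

S ⇒ R X mul   [S → R X mul]
R X mul ⇒ tree R R X mul   [R → tree R R]
tree R R X mul ⇒ tree tree R R R X mul   [R → tree R R]
tree tree R R R X mul ⇒ tree tree tree R R X mul   [R → tree]
tree tree tree R R X mul ⇒ tree tree tree tree R R R X mul   [R → tree R R]
tree tree tree tree R R R X mul ⇒ tree tree tree tree X quick R R X mul   [R → X quick]
tree tree tree tree X quick R R X mul ⇒ tree tree tree tree mul tree quick quick R R X mul   [X → mul tree quick]
tree tree tree tree mul tree quick quick R R X mul ⇒ tree tree tree tree mul tree quick quick tree R X mul   [R → tree]
tree tree tree tree mul tree quick quick tree R X mul ⇒ tree tree tree tree mul tree quick quick tree tree R R X mul   [R → tree R R]
tree tree tree tree mul tree quick quick tree tree R R X mul ⇒ tree tree tree tree mul tree quick quick tree tree tree R X mul   [R → tree]
tree tree tree tree mul tree quick quick tree tree tree R X mul ⇒ tree tree tree tree mul tree quick quick tree tree tree tree X mul   [R → tree]
tree tree tree tree mul tree quick quick tree tree tree tree X mul ⇒ tree tree tree tree mul tree quick quick tree tree tree tree mul quick mul   [X → mul quick]

S ⇒ R X mul ⇒ tree R R X mul ⇒ tree tree R R R X mul ⇒ tree tree tree R R X mul ⇒ tree tree tree tree R R R X mul ⇒ tree tree tree tree X quick R R X mul ⇒ tree tree tree tree mul tree quick quick R R X mul ⇒ tree tree tree tree mul tree quick quick tree R X mul ⇒ tree tree tree tree mul tree quick quick tree tree R R X mul ⇒ tree tree tree tree mul tree quick quick tree tree tree R X mul ⇒ tree tree tree tree mul tree quick quick tree tree tree tree X mul ⇒ tree tree tree tree mul tree quick quick tree tree tree tree mul quick mul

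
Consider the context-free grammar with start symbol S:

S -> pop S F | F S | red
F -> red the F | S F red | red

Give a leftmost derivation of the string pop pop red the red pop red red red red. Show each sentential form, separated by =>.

S => pop S F => pop pop S F F => pop pop F S F F => pop pop red the F S F F => pop pop red the red S F F => pop pop red the red pop S F F F => pop pop red the red pop red F F F => pop pop red the red pop red red F F => pop pop red the red pop red red red F => pop pop red the red pop red red red red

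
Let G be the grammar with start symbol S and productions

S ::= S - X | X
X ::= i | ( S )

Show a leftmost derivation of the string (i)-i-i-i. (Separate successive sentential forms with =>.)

S=>S-X=>S-X-X=>S-X-X-X=>X-X-X-X=>(S)-X-X-X=>(X)-X-X-X=>(i)-X-X-X=>(i)-i-X-X=>(i)-i-i-X=>(i)-i-i-i

S => S-X   [S ::= S - X]
S-X => S-X-X   [S ::= S - X]
S-X-X => S-X-X-X   [S ::= S - X]
S-X-X-X => X-X-X-X   [S ::= X]
X-X-X-X => (S)-X-X-X   [X ::= ( S )]
(S)-X-X-X => (X)-X-X-X   [S ::= X]
(X)-X-X-X => (i)-X-X-X   [X ::= i]
(i)-X-X-X => (i)-i-X-X   [X ::= i]
(i)-i-X-X => (i)-i-i-X   [X ::= i]
(i)-i-i-X => (i)-i-i-i   [X ::= i]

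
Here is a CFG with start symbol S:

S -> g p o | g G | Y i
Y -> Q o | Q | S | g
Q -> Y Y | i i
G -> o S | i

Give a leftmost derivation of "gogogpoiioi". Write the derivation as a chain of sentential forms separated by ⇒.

S ⇒ Yi ⇒ Qoi ⇒ YYoi ⇒ SYoi ⇒ gGYoi ⇒ goSYoi ⇒ gogGYoi ⇒ gogoSYoi ⇒ gogogpoYoi ⇒ gogogpoQoi ⇒ gogogpoiioi

S ⇒ Yi   [S -> Y i]
Yi ⇒ Qoi   [Y -> Q o]
Qoi ⇒ YYoi   [Q -> Y Y]
YYoi ⇒ SYoi   [Y -> S]
SYoi ⇒ gGYoi   [S -> g G]
gGYoi ⇒ goSYoi   [G -> o S]
goSYoi ⇒ gogGYoi   [S -> g G]
gogGYoi ⇒ gogoSYoi   [G -> o S]
gogoSYoi ⇒ gogogpoYoi   [S -> g p o]
gogogpoYoi ⇒ gogogpoQoi   [Y -> Q]
gogogpoQoi ⇒ gogogpoiioi   [Q -> i i]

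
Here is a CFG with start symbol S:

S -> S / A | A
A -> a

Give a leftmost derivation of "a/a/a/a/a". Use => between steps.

S => S/A => S/A/A => S/A/A/A => S/A/A/A/A => A/A/A/A/A => a/A/A/A/A => a/a/A/A/A => a/a/a/A/A => a/a/a/a/A => a/a/a/a/a

S => S/A   [S -> S / A]
S/A => S/A/A   [S -> S / A]
S/A/A => S/A/A/A   [S -> S / A]
S/A/A/A => S/A/A/A/A   [S -> S / A]
S/A/A/A/A => A/A/A/A/A   [S -> A]
A/A/A/A/A => a/A/A/A/A   [A -> a]
a/A/A/A/A => a/a/A/A/A   [A -> a]
a/a/A/A/A => a/a/a/A/A   [A -> a]
a/a/a/A/A => a/a/a/a/A   [A -> a]
a/a/a/a/A => a/a/a/a/a   [A -> a]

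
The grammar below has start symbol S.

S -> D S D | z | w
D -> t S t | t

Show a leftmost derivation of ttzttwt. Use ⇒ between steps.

S ⇒ DSD ⇒ tStSD ⇒ tDSDtSD ⇒ ttSDtSD ⇒ ttzDtSD ⇒ ttzttSD ⇒ ttzttwD ⇒ ttzttwt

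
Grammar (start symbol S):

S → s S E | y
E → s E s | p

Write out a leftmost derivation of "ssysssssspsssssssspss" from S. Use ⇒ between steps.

S ⇒ sSE ⇒ ssSEE ⇒ ssyEE ⇒ ssysEsE ⇒ ssyssEssE ⇒ ssysssEsssE ⇒ ssyssssEssssE ⇒ ssysssssEsssssE ⇒ ssyssssssEssssssE ⇒ ssysssssspssssssE ⇒ ssysssssspsssssssEs ⇒ ssysssssspssssssssEss ⇒ ssysssssspsssssssspss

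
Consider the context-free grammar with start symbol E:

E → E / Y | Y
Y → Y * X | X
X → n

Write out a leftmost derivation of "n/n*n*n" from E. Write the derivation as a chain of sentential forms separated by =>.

E=>E/Y=>Y/Y=>X/Y=>n/Y=>n/Y*X=>n/Y*X*X=>n/X*X*X=>n/n*X*X=>n/n*n*X=>n/n*n*n

E => E/Y   [E → E / Y]
E/Y => Y/Y   [E → Y]
Y/Y => X/Y   [Y → X]
X/Y => n/Y   [X → n]
n/Y => n/Y*X   [Y → Y * X]
n/Y*X => n/Y*X*X   [Y → Y * X]
n/Y*X*X => n/X*X*X   [Y → X]
n/X*X*X => n/n*X*X   [X → n]
n/n*X*X => n/n*n*X   [X → n]
n/n*n*X => n/n*n*n   [X → n]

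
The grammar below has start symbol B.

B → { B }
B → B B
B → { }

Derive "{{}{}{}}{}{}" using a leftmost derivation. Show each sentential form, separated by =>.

B=>BB=>BBB=>{B}BB=>{BB}BB=>{BBB}BB=>{{}BB}BB=>{{}{}B}BB=>{{}{}{}}BB=>{{}{}{}}{}B=>{{}{}{}}{}{}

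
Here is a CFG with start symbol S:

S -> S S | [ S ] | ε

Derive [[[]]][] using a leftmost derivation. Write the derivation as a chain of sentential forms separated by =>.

S => SS => SSS => [S]SS => [[S]]SS => [[[S]]]SS => [[[]]]SS => [[[]]][S]S => [[[]]][]S => [[[]]][]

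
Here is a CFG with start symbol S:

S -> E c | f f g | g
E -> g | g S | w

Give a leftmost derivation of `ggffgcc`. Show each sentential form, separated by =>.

S => Ec   [S -> E c]
Ec => gSc   [E -> g S]
gSc => gEcc   [S -> E c]
gEcc => ggScc   [E -> g S]
ggScc => ggffgcc   [S -> f f g]

S=>Ec=>gSc=>gEcc=>ggScc=>ggffgcc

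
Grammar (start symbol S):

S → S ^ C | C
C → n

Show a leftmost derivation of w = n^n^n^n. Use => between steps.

S => S^C   [S → S ^ C]
S^C => S^C^C   [S → S ^ C]
S^C^C => S^C^C^C   [S → S ^ C]
S^C^C^C => C^C^C^C   [S → C]
C^C^C^C => n^C^C^C   [C → n]
n^C^C^C => n^n^C^C   [C → n]
n^n^C^C => n^n^n^C   [C → n]
n^n^n^C => n^n^n^n   [C → n]

S=>S^C=>S^C^C=>S^C^C^C=>C^C^C^C=>n^C^C^C=>n^n^C^C=>n^n^n^C=>n^n^n^n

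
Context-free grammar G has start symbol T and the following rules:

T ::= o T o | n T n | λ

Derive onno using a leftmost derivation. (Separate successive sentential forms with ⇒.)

T ⇒ oTo ⇒ onTno ⇒ onno

T ⇒ oTo   [T ::= o T o]
oTo ⇒ onTno   [T ::= n T n]
onTno ⇒ onno   [T ::= λ]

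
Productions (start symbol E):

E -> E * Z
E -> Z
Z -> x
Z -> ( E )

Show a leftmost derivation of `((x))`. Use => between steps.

E => Z   [E -> Z]
Z => (E)   [Z -> ( E )]
(E) => (Z)   [E -> Z]
(Z) => ((E))   [Z -> ( E )]
((E)) => ((Z))   [E -> Z]
((Z)) => ((x))   [Z -> x]

E=>Z=>(E)=>(Z)=>((E))=>((Z))=>((x))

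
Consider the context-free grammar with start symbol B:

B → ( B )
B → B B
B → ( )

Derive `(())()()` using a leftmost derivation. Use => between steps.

B => BB   [B → B B]
BB => BBB   [B → B B]
BBB => (B)BB   [B → ( B )]
(B)BB => (())BB   [B → ( )]
(())BB => (())()B   [B → ( )]
(())()B => (())()()   [B → ( )]

B => BB => BBB => (B)BB => (())BB => (())()B => (())()()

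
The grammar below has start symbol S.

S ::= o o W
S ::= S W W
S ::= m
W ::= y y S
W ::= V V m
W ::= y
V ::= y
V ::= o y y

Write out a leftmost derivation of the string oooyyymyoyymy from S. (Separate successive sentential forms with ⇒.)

S ⇒ SWW ⇒ ooWWW ⇒ ooVVmWW ⇒ oooyyVmWW ⇒ oooyyymWW ⇒ oooyyymVVmW ⇒ oooyyymyVmW ⇒ oooyyymyoyymW ⇒ oooyyymyoyymy

S ⇒ SWW   [S ::= S W W]
SWW ⇒ ooWWW   [S ::= o o W]
ooWWW ⇒ ooVVmWW   [W ::= V V m]
ooVVmWW ⇒ oooyyVmWW   [V ::= o y y]
oooyyVmWW ⇒ oooyyymWW   [V ::= y]
oooyyymWW ⇒ oooyyymVVmW   [W ::= V V m]
oooyyymVVmW ⇒ oooyyymyVmW   [V ::= y]
oooyyymyVmW ⇒ oooyyymyoyymW   [V ::= o y y]
oooyyymyoyymW ⇒ oooyyymyoyymy   [W ::= y]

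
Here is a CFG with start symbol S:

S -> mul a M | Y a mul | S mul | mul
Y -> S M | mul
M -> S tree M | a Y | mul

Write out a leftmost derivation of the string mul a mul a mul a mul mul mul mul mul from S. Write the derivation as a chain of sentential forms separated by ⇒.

S ⇒ S mul ⇒ S mul mul ⇒ S mul mul mul ⇒ S mul mul mul mul ⇒ Y a mul mul mul mul mul ⇒ S M a mul mul mul mul mul ⇒ mul a M M a mul mul mul mul mul ⇒ mul a mul M a mul mul mul mul mul ⇒ mul a mul a Y a mul mul mul mul mul ⇒ mul a mul a mul a mul mul mul mul mul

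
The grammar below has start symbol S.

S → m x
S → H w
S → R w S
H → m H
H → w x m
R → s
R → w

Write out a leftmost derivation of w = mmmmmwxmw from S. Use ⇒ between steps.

S ⇒ Hw ⇒ mHw ⇒ mmHw ⇒ mmmHw ⇒ mmmmHw ⇒ mmmmmHw ⇒ mmmmmwxmw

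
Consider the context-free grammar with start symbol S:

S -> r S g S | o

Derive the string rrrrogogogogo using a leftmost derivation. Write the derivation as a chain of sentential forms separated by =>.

S=>rSgS=>rrSgSgS=>rrrSgSgSgS=>rrrrSgSgSgSgS=>rrrrogSgSgSgS=>rrrrogogSgSgS=>rrrrogogogSgS=>rrrrogogogogS=>rrrrogogogogo

S => rSgS   [S -> r S g S]
rSgS => rrSgSgS   [S -> r S g S]
rrSgSgS => rrrSgSgSgS   [S -> r S g S]
rrrSgSgSgS => rrrrSgSgSgSgS   [S -> r S g S]
rrrrSgSgSgSgS => rrrrogSgSgSgS   [S -> o]
rrrrogSgSgSgS => rrrrogogSgSgS   [S -> o]
rrrrogogSgSgS => rrrrogogogSgS   [S -> o]
rrrrogogogSgS => rrrrogogogogS   [S -> o]
rrrrogogogogS => rrrrogogogogo   [S -> o]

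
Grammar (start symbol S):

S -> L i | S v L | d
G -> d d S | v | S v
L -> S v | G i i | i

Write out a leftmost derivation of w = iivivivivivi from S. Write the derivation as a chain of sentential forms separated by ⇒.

S⇒SvL⇒SvLvL⇒SvLvLvL⇒SvLvLvLvL⇒SvLvLvLvLvL⇒LivLvLvLvLvL⇒iivLvLvLvLvL⇒iivivLvLvLvL⇒iivivivLvLvL⇒iivivivivLvL⇒iivivivivivL⇒iivivivivivi

S ⇒ SvL   [S -> S v L]
SvL ⇒ SvLvL   [S -> S v L]
SvLvL ⇒ SvLvLvL   [S -> S v L]
SvLvLvL ⇒ SvLvLvLvL   [S -> S v L]
SvLvLvLvL ⇒ SvLvLvLvLvL   [S -> S v L]
SvLvLvLvLvL ⇒ LivLvLvLvLvL   [S -> L i]
LivLvLvLvLvL ⇒ iivLvLvLvLvL   [L -> i]
iivLvLvLvLvL ⇒ iivivLvLvLvL   [L -> i]
iivivLvLvLvL ⇒ iivivivLvLvL   [L -> i]
iivivivLvLvL ⇒ iivivivivLvL   [L -> i]
iivivivivLvL ⇒ iivivivivivL   [L -> i]
iivivivivivL ⇒ iivivivivivi   [L -> i]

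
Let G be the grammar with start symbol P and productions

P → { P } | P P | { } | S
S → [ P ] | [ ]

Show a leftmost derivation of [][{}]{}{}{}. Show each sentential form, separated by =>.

P=>PP=>PPP=>SPP=>[]PP=>[]PPP=>[]PPPP=>[]SPPP=>[][P]PPP=>[][{}]PPP=>[][{}]{}PP=>[][{}]{}{}P=>[][{}]{}{}{}

P => PP   [P → P P]
PP => PPP   [P → P P]
PPP => SPP   [P → S]
SPP => []PP   [S → [ ]]
[]PP => []PPP   [P → P P]
[]PPP => []PPPP   [P → P P]
[]PPPP => []SPPP   [P → S]
[]SPPP => [][P]PPP   [S → [ P ]]
[][P]PPP => [][{}]PPP   [P → { }]
[][{}]PPP => [][{}]{}PP   [P → { }]
[][{}]{}PP => [][{}]{}{}P   [P → { }]
[][{}]{}{}P => [][{}]{}{}{}   [P → { }]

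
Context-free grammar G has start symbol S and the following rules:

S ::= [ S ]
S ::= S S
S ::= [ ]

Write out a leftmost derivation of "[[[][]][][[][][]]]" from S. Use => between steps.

S => [S]   [S ::= [ S ]]
[S] => [SS]   [S ::= S S]
[SS] => [SSS]   [S ::= S S]
[SSS] => [[S]SS]   [S ::= [ S ]]
[[S]SS] => [[SS]SS]   [S ::= S S]
[[SS]SS] => [[[]S]SS]   [S ::= [ ]]
[[[]S]SS] => [[[][]]SS]   [S ::= [ ]]
[[[][]]SS] => [[[][]][]S]   [S ::= [ ]]
[[[][]][]S] => [[[][]][][S]]   [S ::= [ S ]]
[[[][]][][S]] => [[[][]][][SS]]   [S ::= S S]
[[[][]][][SS]] => [[[][]][][[]S]]   [S ::= [ ]]
[[[][]][][[]S]] => [[[][]][][[]SS]]   [S ::= S S]
[[[][]][][[]SS]] => [[[][]][][[][]S]]   [S ::= [ ]]
[[[][]][][[][]S]] => [[[][]][][[][][]]]   [S ::= [ ]]

S => [S] => [SS] => [SSS] => [[S]SS] => [[SS]SS] => [[[]S]SS] => [[[][]]SS] => [[[][]][]S] => [[[][]][][S]] => [[[][]][][SS]] => [[[][]][][[]S]] => [[[][]][][[]SS]] => [[[][]][][[][]S]] => [[[][]][][[][][]]]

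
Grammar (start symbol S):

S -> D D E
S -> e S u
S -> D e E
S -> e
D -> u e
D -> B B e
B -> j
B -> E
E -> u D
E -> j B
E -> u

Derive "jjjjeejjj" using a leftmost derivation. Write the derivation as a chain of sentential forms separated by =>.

S => DeE   [S -> D e E]
DeE => BBeeE   [D -> B B e]
BBeeE => EBeeE   [B -> E]
EBeeE => jBBeeE   [E -> j B]
jBBeeE => jEBeeE   [B -> E]
jEBeeE => jjBBeeE   [E -> j B]
jjBBeeE => jjjBeeE   [B -> j]
jjjBeeE => jjjjeeE   [B -> j]
jjjjeeE => jjjjeejB   [E -> j B]
jjjjeejB => jjjjeejE   [B -> E]
jjjjeejE => jjjjeejjB   [E -> j B]
jjjjeejjB => jjjjeejjj   [B -> j]

S=>DeE=>BBeeE=>EBeeE=>jBBeeE=>jEBeeE=>jjBBeeE=>jjjBeeE=>jjjjeeE=>jjjjeejB=>jjjjeejE=>jjjjeejjB=>jjjjeejjj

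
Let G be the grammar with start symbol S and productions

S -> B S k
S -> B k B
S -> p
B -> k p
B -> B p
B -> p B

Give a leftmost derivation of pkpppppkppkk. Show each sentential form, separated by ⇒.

S ⇒ BSk ⇒ BpSk ⇒ pBpSk ⇒ pkppSk ⇒ pkppBSkk ⇒ pkpppBSkk ⇒ pkppppBSkk ⇒ pkpppppBSkk ⇒ pkpppppkpSkk ⇒ pkpppppkppkk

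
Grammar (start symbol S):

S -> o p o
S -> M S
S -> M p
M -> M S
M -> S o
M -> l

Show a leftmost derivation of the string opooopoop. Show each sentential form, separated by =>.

S => Mp   [S -> M p]
Mp => Sop   [M -> S o]
Sop => MSop   [S -> M S]
MSop => SoSop   [M -> S o]
SoSop => opooSop   [S -> o p o]
opooSop => opooopoop   [S -> o p o]

S => Mp => Sop => MSop => SoSop => opooSop => opooopoop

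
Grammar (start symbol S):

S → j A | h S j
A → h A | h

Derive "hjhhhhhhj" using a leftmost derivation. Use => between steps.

S => hSj   [S → h S j]
hSj => hjAj   [S → j A]
hjAj => hjhAj   [A → h A]
hjhAj => hjhhAj   [A → h A]
hjhhAj => hjhhhAj   [A → h A]
hjhhhAj => hjhhhhAj   [A → h A]
hjhhhhAj => hjhhhhhAj   [A → h A]
hjhhhhhAj => hjhhhhhhj   [A → h]

S=>hSj=>hjAj=>hjhAj=>hjhhAj=>hjhhhAj=>hjhhhhAj=>hjhhhhhAj=>hjhhhhhhj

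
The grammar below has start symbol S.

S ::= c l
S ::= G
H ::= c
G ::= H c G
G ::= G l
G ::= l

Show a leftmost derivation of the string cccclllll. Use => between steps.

S=>G=>Gl=>Gll=>HcGll=>ccGll=>ccGlll=>ccHcGlll=>ccccGlll=>ccccGllll=>cccclllll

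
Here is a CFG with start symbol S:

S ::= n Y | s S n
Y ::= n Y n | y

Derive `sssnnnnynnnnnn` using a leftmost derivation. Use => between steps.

S=>sSn=>ssSnn=>sssSnnn=>sssnYnnn=>sssnnYnnnn=>sssnnnYnnnnn=>sssnnnnYnnnnnn=>sssnnnnynnnnnn

S => sSn   [S ::= s S n]
sSn => ssSnn   [S ::= s S n]
ssSnn => sssSnnn   [S ::= s S n]
sssSnnn => sssnYnnn   [S ::= n Y]
sssnYnnn => sssnnYnnnn   [Y ::= n Y n]
sssnnYnnnn => sssnnnYnnnnn   [Y ::= n Y n]
sssnnnYnnnnn => sssnnnnYnnnnnn   [Y ::= n Y n]
sssnnnnYnnnnnn => sssnnnnynnnnnn   [Y ::= y]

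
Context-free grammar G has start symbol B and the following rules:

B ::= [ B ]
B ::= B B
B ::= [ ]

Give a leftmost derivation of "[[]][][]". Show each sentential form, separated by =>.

B => BB   [B ::= B B]
BB => BBB   [B ::= B B]
BBB => [B]BB   [B ::= [ B ]]
[B]BB => [[]]BB   [B ::= [ ]]
[[]]BB => [[]][]B   [B ::= [ ]]
[[]][]B => [[]][][]   [B ::= [ ]]

B => BB => BBB => [B]BB => [[]]BB => [[]][]B => [[]][][]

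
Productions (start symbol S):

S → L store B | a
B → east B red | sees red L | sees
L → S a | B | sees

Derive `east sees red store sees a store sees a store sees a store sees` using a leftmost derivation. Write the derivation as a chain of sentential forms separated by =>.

S => L store B   [S → L store B]
L store B => S a store B   [L → S a]
S a store B => L store B a store B   [S → L store B]
L store B a store B => S a store B a store B   [L → S a]
S a store B a store B => L store B a store B a store B   [S → L store B]
L store B a store B a store B => S a store B a store B a store B   [L → S a]
S a store B a store B a store B => L store B a store B a store B a store B   [S → L store B]
L store B a store B a store B a store B => B store B a store B a store B a store B   [L → B]
B store B a store B a store B a store B => east B red store B a store B a store B a store B   [B → east B red]
east B red store B a store B a store B a store B => east sees red store B a store B a store B a store B   [B → sees]
east sees red store B a store B a store B a store B => east sees red store sees a store B a store B a store B   [B → sees]
east sees red store sees a store B a store B a store B => east sees red store sees a store sees a store B a store B   [B → sees]
east sees red store sees a store sees a store B a store B => east sees red store sees a store sees a store sees a store B   [B → sees]
east sees red store sees a store sees a store sees a store B => east sees red store sees a store sees a store sees a store sees   [B → sees]

S => L store B => S a store B => L store B a store B => S a store B a store B => L store B a store B a store B => S a store B a store B a store B => L store B a store B a store B a store B => B store B a store B a store B a store B => east B red store B a store B a store B a store B => east sees red store B a store B a store B a store B => east sees red store sees a store B a store B a store B => east sees red store sees a store sees a store B a store B => east sees red store sees a store sees a store sees a store B => east sees red store sees a store sees a store sees a store sees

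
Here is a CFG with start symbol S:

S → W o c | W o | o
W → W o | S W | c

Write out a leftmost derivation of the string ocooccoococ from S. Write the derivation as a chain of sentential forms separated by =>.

S => Woc   [S → W o c]
Woc => SWoc   [W → S W]
SWoc => oWoc   [S → o]
oWoc => oSWoc   [W → S W]
oSWoc => oWoWoc   [S → W o]
oWoWoc => oWooWoc   [W → W o]
oWooWoc => oSWooWoc   [W → S W]
oSWooWoc => oWocWooWoc   [S → W o c]
oWocWooWoc => oWoocWooWoc   [W → W o]
oWoocWooWoc => ocoocWooWoc   [W → c]
ocoocWooWoc => ocooccooWoc   [W → c]
ocooccooWoc => ocooccoococ   [W → c]

S => Woc => SWoc => oWoc => oSWoc => oWoWoc => oWooWoc => oSWooWoc => oWocWooWoc => oWoocWooWoc => ocoocWooWoc => ocooccooWoc => ocooccoococ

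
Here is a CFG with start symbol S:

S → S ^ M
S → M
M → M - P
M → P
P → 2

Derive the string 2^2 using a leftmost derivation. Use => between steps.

S => S^M => M^M => P^M => 2^M => 2^P => 2^2

S => S^M   [S → S ^ M]
S^M => M^M   [S → M]
M^M => P^M   [M → P]
P^M => 2^M   [P → 2]
2^M => 2^P   [M → P]
2^P => 2^2   [P → 2]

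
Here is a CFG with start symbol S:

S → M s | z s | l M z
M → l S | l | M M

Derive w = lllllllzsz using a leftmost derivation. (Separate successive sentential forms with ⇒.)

S ⇒ lMz ⇒ llSz ⇒ llMsz ⇒ lllSsz ⇒ llllMzsz ⇒ llllMMzsz ⇒ llllMMMzsz ⇒ lllllMMzsz ⇒ llllllMzsz ⇒ lllllllzsz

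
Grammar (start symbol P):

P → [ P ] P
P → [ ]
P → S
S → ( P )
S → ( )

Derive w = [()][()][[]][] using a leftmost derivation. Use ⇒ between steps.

P ⇒ [P]P   [P → [ P ] P]
[P]P ⇒ [S]P   [P → S]
[S]P ⇒ [()]P   [S → ( )]
[()]P ⇒ [()][P]P   [P → [ P ] P]
[()][P]P ⇒ [()][S]P   [P → S]
[()][S]P ⇒ [()][()]P   [S → ( )]
[()][()]P ⇒ [()][()][P]P   [P → [ P ] P]
[()][()][P]P ⇒ [()][()][[]]P   [P → [ ]]
[()][()][[]]P ⇒ [()][()][[]][]   [P → [ ]]

P ⇒ [P]P ⇒ [S]P ⇒ [()]P ⇒ [()][P]P ⇒ [()][S]P ⇒ [()][()]P ⇒ [()][()][P]P ⇒ [()][()][[]]P ⇒ [()][()][[]][]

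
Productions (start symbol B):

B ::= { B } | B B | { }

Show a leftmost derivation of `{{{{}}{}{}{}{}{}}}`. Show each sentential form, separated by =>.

B => {B}   [B ::= { B }]
{B} => {{B}}   [B ::= { B }]
{{B}} => {{BB}}   [B ::= B B]
{{BB}} => {{BBB}}   [B ::= B B]
{{BBB}} => {{{B}BB}}   [B ::= { B }]
{{{B}BB}} => {{{{}}BB}}   [B ::= { }]
{{{{}}BB}} => {{{{}}{}B}}   [B ::= { }]
{{{{}}{}B}} => {{{{}}{}BB}}   [B ::= B B]
{{{{}}{}BB}} => {{{{}}{}BBB}}   [B ::= B B]
{{{{}}{}BBB}} => {{{{}}{}BBBB}}   [B ::= B B]
{{{{}}{}BBBB}} => {{{{}}{}{}BBB}}   [B ::= { }]
{{{{}}{}{}BBB}} => {{{{}}{}{}{}BB}}   [B ::= { }]
{{{{}}{}{}{}BB}} => {{{{}}{}{}{}{}B}}   [B ::= { }]
{{{{}}{}{}{}{}B}} => {{{{}}{}{}{}{}{}}}   [B ::= { }]

B=>{B}=>{{B}}=>{{BB}}=>{{BBB}}=>{{{B}BB}}=>{{{{}}BB}}=>{{{{}}{}B}}=>{{{{}}{}BB}}=>{{{{}}{}BBB}}=>{{{{}}{}BBBB}}=>{{{{}}{}{}BBB}}=>{{{{}}{}{}{}BB}}=>{{{{}}{}{}{}{}B}}=>{{{{}}{}{}{}{}{}}}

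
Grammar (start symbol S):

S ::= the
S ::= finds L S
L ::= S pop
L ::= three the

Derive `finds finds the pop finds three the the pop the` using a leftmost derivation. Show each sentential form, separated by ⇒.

S ⇒ finds L S ⇒ finds S pop S ⇒ finds finds L S pop S ⇒ finds finds S pop S pop S ⇒ finds finds the pop S pop S ⇒ finds finds the pop finds L S pop S ⇒ finds finds the pop finds three the S pop S ⇒ finds finds the pop finds three the the pop S ⇒ finds finds the pop finds three the the pop the

S ⇒ finds L S   [S ::= finds L S]
finds L S ⇒ finds S pop S   [L ::= S pop]
finds S pop S ⇒ finds finds L S pop S   [S ::= finds L S]
finds finds L S pop S ⇒ finds finds S pop S pop S   [L ::= S pop]
finds finds S pop S pop S ⇒ finds finds the pop S pop S   [S ::= the]
finds finds the pop S pop S ⇒ finds finds the pop finds L S pop S   [S ::= finds L S]
finds finds the pop finds L S pop S ⇒ finds finds the pop finds three the S pop S   [L ::= three the]
finds finds the pop finds three the S pop S ⇒ finds finds the pop finds three the the pop S   [S ::= the]
finds finds the pop finds three the the pop S ⇒ finds finds the pop finds three the the pop the   [S ::= the]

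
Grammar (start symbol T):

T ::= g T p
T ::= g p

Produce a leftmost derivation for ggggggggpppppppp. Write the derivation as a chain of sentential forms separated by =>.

T => gTp   [T ::= g T p]
gTp => ggTpp   [T ::= g T p]
ggTpp => gggTppp   [T ::= g T p]
gggTppp => ggggTpppp   [T ::= g T p]
ggggTpppp => gggggTppppp   [T ::= g T p]
gggggTppppp => ggggggTpppppp   [T ::= g T p]
ggggggTpppppp => gggggggTppppppp   [T ::= g T p]
gggggggTppppppp => ggggggggpppppppp   [T ::= g p]

T=>gTp=>ggTpp=>gggTppp=>ggggTpppp=>gggggTppppp=>ggggggTpppppp=>gggggggTppppppp=>ggggggggpppppppp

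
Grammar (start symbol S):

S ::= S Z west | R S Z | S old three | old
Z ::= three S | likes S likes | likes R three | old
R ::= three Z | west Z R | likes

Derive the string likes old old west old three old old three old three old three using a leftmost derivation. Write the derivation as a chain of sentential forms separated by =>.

S => S old three => S old three old three => S old three old three old three => R S Z old three old three old three => likes S Z old three old three old three => likes S old three Z old three old three old three => likes S Z west old three Z old three old three old three => likes old Z west old three Z old three old three old three => likes old old west old three Z old three old three old three => likes old old west old three old old three old three old three

S => S old three   [S ::= S old three]
S old three => S old three old three   [S ::= S old three]
S old three old three => S old three old three old three   [S ::= S old three]
S old three old three old three => R S Z old three old three old three   [S ::= R S Z]
R S Z old three old three old three => likes S Z old three old three old three   [R ::= likes]
likes S Z old three old three old three => likes S old three Z old three old three old three   [S ::= S old three]
likes S old three Z old three old three old three => likes S Z west old three Z old three old three old three   [S ::= S Z west]
likes S Z west old three Z old three old three old three => likes old Z west old three Z old three old three old three   [S ::= old]
likes old Z west old three Z old three old three old three => likes old old west old three Z old three old three old three   [Z ::= old]
likes old old west old three Z old three old three old three => likes old old west old three old old three old three old three   [Z ::= old]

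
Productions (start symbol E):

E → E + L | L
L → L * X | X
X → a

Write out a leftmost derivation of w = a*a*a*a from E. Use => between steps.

E => L   [E → L]
L => L*X   [L → L * X]
L*X => L*X*X   [L → L * X]
L*X*X => L*X*X*X   [L → L * X]
L*X*X*X => X*X*X*X   [L → X]
X*X*X*X => a*X*X*X   [X → a]
a*X*X*X => a*a*X*X   [X → a]
a*a*X*X => a*a*a*X   [X → a]
a*a*a*X => a*a*a*a   [X → a]

E => L => L*X => L*X*X => L*X*X*X => X*X*X*X => a*X*X*X => a*a*X*X => a*a*a*X => a*a*a*a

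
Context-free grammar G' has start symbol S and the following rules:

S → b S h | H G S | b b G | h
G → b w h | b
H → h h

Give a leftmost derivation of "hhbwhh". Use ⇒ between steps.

S ⇒ HGS ⇒ hhGS ⇒ hhbwhS ⇒ hhbwhh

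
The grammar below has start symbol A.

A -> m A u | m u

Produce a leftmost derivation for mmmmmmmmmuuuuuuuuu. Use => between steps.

A=>mAu=>mmAuu=>mmmAuuu=>mmmmAuuuu=>mmmmmAuuuuu=>mmmmmmAuuuuuu=>mmmmmmmAuuuuuuu=>mmmmmmmmAuuuuuuuu=>mmmmmmmmmuuuuuuuuu

A => mAu   [A -> m A u]
mAu => mmAuu   [A -> m A u]
mmAuu => mmmAuuu   [A -> m A u]
mmmAuuu => mmmmAuuuu   [A -> m A u]
mmmmAuuuu => mmmmmAuuuuu   [A -> m A u]
mmmmmAuuuuu => mmmmmmAuuuuuu   [A -> m A u]
mmmmmmAuuuuuu => mmmmmmmAuuuuuuu   [A -> m A u]
mmmmmmmAuuuuuuu => mmmmmmmmAuuuuuuuu   [A -> m A u]
mmmmmmmmAuuuuuuuu => mmmmmmmmmuuuuuuuuu   [A -> m u]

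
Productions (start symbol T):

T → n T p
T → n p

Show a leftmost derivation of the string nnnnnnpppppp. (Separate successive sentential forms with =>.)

T => nTp => nnTpp => nnnTppp => nnnnTpppp => nnnnnTppppp => nnnnnnpppppp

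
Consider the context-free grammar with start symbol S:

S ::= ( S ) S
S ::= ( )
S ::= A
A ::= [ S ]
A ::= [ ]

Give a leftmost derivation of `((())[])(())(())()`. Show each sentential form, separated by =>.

S => (S)S => ((S)S)S => ((())S)S => ((())A)S => ((())[])S => ((())[])(S)S => ((())[])(())S => ((())[])(())(S)S => ((())[])(())(())S => ((())[])(())(())()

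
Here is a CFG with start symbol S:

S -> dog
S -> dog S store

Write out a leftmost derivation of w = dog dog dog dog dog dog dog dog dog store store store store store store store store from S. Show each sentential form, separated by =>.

S => dog S store => dog dog S store store => dog dog dog S store store store => dog dog dog dog S store store store store => dog dog dog dog dog S store store store store store => dog dog dog dog dog dog S store store store store store store => dog dog dog dog dog dog dog S store store store store store store store => dog dog dog dog dog dog dog dog S store store store store store store store store => dog dog dog dog dog dog dog dog dog store store store store store store store store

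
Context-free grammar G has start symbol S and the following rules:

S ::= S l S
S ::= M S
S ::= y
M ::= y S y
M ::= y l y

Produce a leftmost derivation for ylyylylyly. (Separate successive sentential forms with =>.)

S => MS   [S ::= M S]
MS => ylyS   [M ::= y l y]
ylyS => ylySlS   [S ::= S l S]
ylySlS => ylySlSlS   [S ::= S l S]
ylySlSlS => ylySlSlSlS   [S ::= S l S]
ylySlSlSlS => ylyylSlSlS   [S ::= y]
ylyylSlSlS => ylyylylSlS   [S ::= y]
ylyylylSlS => ylyylylylS   [S ::= y]
ylyylylylS => ylyylylyly   [S ::= y]

S => MS => ylyS => ylySlS => ylySlSlS => ylySlSlSlS => ylyylSlSlS => ylyylylSlS => ylyylylylS => ylyylylyly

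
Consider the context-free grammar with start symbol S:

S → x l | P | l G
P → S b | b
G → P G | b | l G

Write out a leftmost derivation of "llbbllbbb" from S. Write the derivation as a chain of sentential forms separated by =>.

S => lG   [S → l G]
lG => lPG   [G → P G]
lPG => lSbG   [P → S b]
lSbG => llGbG   [S → l G]
llGbG => llPGbG   [G → P G]
llPGbG => llSbGbG   [P → S b]
llSbGbG => llPbGbG   [S → P]
llPbGbG => llbbGbG   [P → b]
llbbGbG => llbblGbG   [G → l G]
llbblGbG => llbbllGbG   [G → l G]
llbbllGbG => llbbllbbG   [G → b]
llbbllbbG => llbbllbbb   [G → b]

S=>lG=>lPG=>lSbG=>llGbG=>llPGbG=>llSbGbG=>llPbGbG=>llbbGbG=>llbblGbG=>llbbllGbG=>llbbllbbG=>llbbllbbb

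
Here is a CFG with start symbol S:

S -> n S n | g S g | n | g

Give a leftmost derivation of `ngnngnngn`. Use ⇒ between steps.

S ⇒ nSn ⇒ ngSgn ⇒ ngnSngn ⇒ ngnnSnngn ⇒ ngnngnngn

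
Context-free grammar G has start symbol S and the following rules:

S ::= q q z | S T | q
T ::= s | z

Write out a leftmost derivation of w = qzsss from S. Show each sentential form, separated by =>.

S => ST   [S ::= S T]
ST => STT   [S ::= S T]
STT => STTT   [S ::= S T]
STTT => STTTT   [S ::= S T]
STTTT => qTTTT   [S ::= q]
qTTTT => qzTTT   [T ::= z]
qzTTT => qzsTT   [T ::= s]
qzsTT => qzssT   [T ::= s]
qzssT => qzsss   [T ::= s]

S => ST => STT => STTT => STTTT => qTTTT => qzTTT => qzsTT => qzssT => qzsss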